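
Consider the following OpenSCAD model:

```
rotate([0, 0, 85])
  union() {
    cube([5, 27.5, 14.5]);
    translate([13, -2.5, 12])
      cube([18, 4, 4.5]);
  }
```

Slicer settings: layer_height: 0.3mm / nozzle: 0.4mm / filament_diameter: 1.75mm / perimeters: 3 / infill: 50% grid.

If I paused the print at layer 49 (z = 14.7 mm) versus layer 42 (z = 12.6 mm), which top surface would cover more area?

Layer 49 (z = 14.7): the cube is not intersected at this z (z outside [0, 14.5]); the cube at (13, -2.5) (footprint 18×4) is included at this height (area 72.00 mm²); Combining (union): only the 18×4 cube at (13, -2.5) is present, so the union is just that shape — area = 72.00 mm²; (whole slice rotated 85° about Z — lengths, areas and connectivity unchanged). So its area = 72.00 mm². Layer 42 (z = 12.6): the cube (footprint 5×27.5) is included at this height (area 137.50 mm²); the 18×4 cube at (13, -2.5) contributes its full rectangle (area 72.00 mm²); Taking the union: the 2 present regions are separate (no shared area or edge), so areas and boundary lengths simply add and each stays a separate island — area = 209.50 mm²; (whole slice rotated 85° about Z — lengths, areas and connectivity unchanged). So its area = 209.50 mm². Layer 42 is larger (209.50 vs 72.00 mm²).

layer 42 (z = 12.6 mm)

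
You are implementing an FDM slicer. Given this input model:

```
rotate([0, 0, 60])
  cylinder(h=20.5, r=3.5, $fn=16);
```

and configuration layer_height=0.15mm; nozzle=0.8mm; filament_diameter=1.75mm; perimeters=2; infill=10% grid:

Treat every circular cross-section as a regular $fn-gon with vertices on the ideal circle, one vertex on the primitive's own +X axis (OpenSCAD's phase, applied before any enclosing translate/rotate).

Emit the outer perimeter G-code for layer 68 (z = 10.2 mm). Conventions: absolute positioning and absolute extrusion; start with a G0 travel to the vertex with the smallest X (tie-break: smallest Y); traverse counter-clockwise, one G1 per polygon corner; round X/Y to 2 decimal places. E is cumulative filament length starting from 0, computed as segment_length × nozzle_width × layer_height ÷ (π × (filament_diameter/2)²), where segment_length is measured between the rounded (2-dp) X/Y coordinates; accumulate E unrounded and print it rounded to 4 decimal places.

At z = 10.2 mm: the r=3.5 cylinder gives a regular 16-gon of circumradius 3.5 (constant along its height); (rotated 60° about Z; rotation is an isometry so areas/perimeters/island counts are preserved). The outline is a single polygon with 16 vertices. Extrusion per mm of travel: 0.8 × 0.15 / (π × 0.875²) = 0.049890. Accumulating E over each segment gives final E = 1.0903.

G0 X-3.47 Y0.46 Z10.20
G1 X-3.38 Y-0.91 E0.0685
G1 X-2.78 Y-2.13 E0.1363
G1 X-1.75 Y-3.03 E0.2046
G1 X-0.46 Y-3.47 E0.2726
G1 X0.91 Y-3.38 E0.3411
G1 X2.13 Y-2.78 E0.4089
G1 X3.03 Y-1.75 E0.4771
G1 X3.47 Y-0.46 E0.5451
G1 X3.38 Y0.91 E0.6136
G1 X2.78 Y2.13 E0.6815
G1 X1.75 Y3.03 E0.7497
G1 X0.46 Y3.47 E0.8177
G1 X-0.91 Y3.38 E0.8862
G1 X-2.13 Y2.78 E0.9540
G1 X-3.03 Y1.75 E1.0223
G1 X-3.47 Y0.46 E1.0903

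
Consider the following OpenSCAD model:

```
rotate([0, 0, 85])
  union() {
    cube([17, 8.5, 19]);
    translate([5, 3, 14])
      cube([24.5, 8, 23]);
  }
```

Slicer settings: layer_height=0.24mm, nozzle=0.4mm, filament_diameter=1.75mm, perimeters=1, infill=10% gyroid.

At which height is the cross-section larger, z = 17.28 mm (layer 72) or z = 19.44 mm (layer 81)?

Layer 72 (z = 17.28): the cube (footprint 17×8.5) is included at this height (area 144.50 mm²); the cube at (5, 3) is present — its section is the full 24.5×8 rectangle (area 196.00 mm²); Merging all regions: the regions partially overlap — summed areas 340.50 mm² minus the doubly-counted overlap 66.00 mm² gives 274.50 mm² — area = 274.50 mm²; (rotated 85° about Z; rotation is an isometry so areas/perimeters/island counts are preserved). So its area = 274.50 mm². Layer 81 (z = 19.44): the cube does not reach this height (z outside [0, 19]); the cube at (5, 3) is present — its section is the full 24.5×8 rectangle (area 196.00 mm²); Taking the union: only the 24.5×8 cube at (5, 3) is present, so the union is just that shape — area = 196.00 mm²; (rotated 85° about Z; rotation is an isometry so areas/perimeters/island counts are preserved). So its area = 196.00 mm². Layer 72 is larger (274.50 vs 196.00 mm²).

layer 72 (z = 17.28 mm)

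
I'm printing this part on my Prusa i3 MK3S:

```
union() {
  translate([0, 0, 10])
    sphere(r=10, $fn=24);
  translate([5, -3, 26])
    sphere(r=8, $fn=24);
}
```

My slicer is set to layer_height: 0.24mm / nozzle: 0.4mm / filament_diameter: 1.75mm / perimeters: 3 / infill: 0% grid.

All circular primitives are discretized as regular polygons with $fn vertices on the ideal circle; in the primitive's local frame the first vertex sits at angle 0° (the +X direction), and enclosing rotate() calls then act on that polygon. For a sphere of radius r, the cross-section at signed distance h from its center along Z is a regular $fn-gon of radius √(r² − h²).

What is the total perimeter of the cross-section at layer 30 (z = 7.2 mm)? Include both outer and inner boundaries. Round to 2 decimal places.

At z = 7.2 mm: the r=10 sphere slices to a regular 24-gon of circumradius 9.600 (√(r²−h²) with h=2.8 from center) (perimeter = 2·24·9.600·sin(180°/24) = 60.15 mm); the sphere at (5, -3) is not intersected at this z (|z−center|=18.800 > r=8); Combining (union): only the r=10 sphere is present, so the union is just that shape — boundary = 60.15 mm. Overall, the cross-section is a single solid region. Total boundary length (outer) = 60.15 mm.

60.15 mm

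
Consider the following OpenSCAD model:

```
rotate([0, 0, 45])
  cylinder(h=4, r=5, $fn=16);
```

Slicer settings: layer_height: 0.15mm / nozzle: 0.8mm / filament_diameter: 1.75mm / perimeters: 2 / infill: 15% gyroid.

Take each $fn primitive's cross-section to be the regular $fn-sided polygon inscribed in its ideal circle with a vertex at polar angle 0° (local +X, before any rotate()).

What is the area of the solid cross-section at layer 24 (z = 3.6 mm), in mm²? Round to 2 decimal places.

76.54 mm²

At z = 3.6 mm: the r=5 cylinder gives a regular 16-gon of circumradius 5 (constant along its height) (area = (16/2)·5.000²·sin(360°/16) = 76.54 mm²); (whole slice rotated 45° about Z — lengths, areas and connectivity unchanged). Overall, the cross-section is a single solid region. Net area = 76.54 mm².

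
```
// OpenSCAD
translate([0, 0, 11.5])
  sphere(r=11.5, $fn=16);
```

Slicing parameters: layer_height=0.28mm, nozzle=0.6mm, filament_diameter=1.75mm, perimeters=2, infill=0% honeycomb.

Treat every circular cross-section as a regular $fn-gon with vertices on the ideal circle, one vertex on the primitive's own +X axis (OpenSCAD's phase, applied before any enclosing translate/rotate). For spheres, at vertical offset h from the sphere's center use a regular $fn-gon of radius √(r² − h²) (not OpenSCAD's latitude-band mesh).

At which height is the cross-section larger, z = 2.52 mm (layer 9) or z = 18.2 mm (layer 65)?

layer 65 (z = 18.2 mm)

Layer 9 (z = 2.52): the r=11.5 sphere slices to a regular 16-gon of circumradius 7.184 (√(r²−h²) with h=8.98 from center) (area = (16/2)·7.184²·sin(360°/16) = 158.00 mm²). So its area = 158.00 mm². Layer 65 (z = 18.2): the sphere: section is a regular 16-gon, circumradius = √(r²−h²) = √(11.5²−6.7²) = 9.347 (area = (16/2)·9.347²·sin(360°/16) = 267.45 mm²). So its area = 267.45 mm². Layer 65 is larger (267.45 vs 158.00 mm²).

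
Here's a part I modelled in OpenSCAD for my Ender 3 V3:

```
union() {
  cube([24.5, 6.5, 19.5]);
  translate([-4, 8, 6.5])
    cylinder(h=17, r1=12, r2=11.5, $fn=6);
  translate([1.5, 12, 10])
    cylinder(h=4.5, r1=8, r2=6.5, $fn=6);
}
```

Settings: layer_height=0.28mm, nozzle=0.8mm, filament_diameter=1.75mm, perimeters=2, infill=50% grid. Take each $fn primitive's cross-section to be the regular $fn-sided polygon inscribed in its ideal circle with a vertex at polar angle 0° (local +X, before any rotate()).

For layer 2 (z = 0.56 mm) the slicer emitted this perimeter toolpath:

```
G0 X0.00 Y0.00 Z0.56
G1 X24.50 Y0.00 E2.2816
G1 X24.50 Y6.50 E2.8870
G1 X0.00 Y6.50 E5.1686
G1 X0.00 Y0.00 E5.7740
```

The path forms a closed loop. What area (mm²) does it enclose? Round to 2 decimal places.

Apply the shoelace formula to the sequence of (X, Y) vertices; enclosed area = 159.25 mm².

159.25 mm²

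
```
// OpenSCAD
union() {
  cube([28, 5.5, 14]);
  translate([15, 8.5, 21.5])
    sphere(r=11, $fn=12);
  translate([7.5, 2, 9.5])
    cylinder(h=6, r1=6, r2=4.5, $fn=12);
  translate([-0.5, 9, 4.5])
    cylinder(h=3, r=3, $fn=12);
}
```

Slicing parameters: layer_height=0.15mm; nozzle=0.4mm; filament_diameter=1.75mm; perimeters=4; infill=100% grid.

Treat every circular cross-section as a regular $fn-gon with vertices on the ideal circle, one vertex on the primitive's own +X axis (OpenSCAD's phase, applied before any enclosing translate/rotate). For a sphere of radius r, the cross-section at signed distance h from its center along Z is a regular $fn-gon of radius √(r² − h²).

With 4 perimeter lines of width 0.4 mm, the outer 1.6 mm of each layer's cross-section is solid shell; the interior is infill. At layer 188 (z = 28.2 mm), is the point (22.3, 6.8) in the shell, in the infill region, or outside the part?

shell

At z = 28.2 mm: the cube is absent (z outside [0, 14]); the sphere at (15, 8.5): section is a regular 12-gon, circumradius = √(r²−h²) = √(11²−6.7²) = 8.724; the cone at (7.5, 2) is not intersected at this z (z outside [9.5, 15.5]); the cylinder at (-0.5, 9) does not reach this height (z outside [4.5, 7.5]); Merging all regions: only the r=11 sphere at (15, 8.5) is present, so the union is just that shape — 1 connected region. Overall, the cross-section is a single solid region. The nearest boundary edge runs (22.56, 4.14)→(23.72, 8.50); distance from the point to it = 0.94 mm. The point is inside the cross-section, 0.94 mm from the nearest boundary — within the 1.6 mm shell band (4 × 0.4).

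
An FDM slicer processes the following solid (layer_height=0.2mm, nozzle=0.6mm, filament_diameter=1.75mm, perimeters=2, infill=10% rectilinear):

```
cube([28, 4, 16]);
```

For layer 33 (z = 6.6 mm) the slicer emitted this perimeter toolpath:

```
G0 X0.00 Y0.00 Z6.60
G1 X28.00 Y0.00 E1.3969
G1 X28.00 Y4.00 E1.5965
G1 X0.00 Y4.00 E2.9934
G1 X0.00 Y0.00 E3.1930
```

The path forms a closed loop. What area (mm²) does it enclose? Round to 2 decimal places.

112.00 mm²

Apply the shoelace formula to the sequence of (X, Y) vertices; enclosed area = 112.00 mm².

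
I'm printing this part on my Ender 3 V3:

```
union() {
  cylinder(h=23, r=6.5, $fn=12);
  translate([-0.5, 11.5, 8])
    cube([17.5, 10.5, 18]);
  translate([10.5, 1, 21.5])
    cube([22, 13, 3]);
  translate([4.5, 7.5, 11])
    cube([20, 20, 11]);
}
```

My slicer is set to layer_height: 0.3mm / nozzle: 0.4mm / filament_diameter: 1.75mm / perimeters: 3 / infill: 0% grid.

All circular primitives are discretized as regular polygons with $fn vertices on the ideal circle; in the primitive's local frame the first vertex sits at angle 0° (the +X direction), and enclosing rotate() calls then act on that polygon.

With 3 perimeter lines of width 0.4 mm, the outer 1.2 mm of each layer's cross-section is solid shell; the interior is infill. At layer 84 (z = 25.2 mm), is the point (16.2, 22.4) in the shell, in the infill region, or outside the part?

At z = 25.2 mm: the cylinder does not reach this height (z outside [0, 23]); the cube at (-0.5, 11.5) (footprint 17.5×10.5) is included at this height; the cube at (10.5, 1) is not intersected at this z (z outside [21.5, 24.5]); the cube at (4.5, 7.5) is not intersected at this z (z outside [11, 22]); Merging all regions: only the 17.5×10.5 cube at (-0.5, 11.5) is present, so the union is just that shape — 1 connected region. Overall, the cross-section is a single solid region. The nearest boundary edge runs (17.00, 22.00)→(-0.50, 22.00); distance from the point to it = 0.40 mm. The point is not inside any of the regions above, so it lies outside the cross-section (0.40 mm from the nearest boundary).

outside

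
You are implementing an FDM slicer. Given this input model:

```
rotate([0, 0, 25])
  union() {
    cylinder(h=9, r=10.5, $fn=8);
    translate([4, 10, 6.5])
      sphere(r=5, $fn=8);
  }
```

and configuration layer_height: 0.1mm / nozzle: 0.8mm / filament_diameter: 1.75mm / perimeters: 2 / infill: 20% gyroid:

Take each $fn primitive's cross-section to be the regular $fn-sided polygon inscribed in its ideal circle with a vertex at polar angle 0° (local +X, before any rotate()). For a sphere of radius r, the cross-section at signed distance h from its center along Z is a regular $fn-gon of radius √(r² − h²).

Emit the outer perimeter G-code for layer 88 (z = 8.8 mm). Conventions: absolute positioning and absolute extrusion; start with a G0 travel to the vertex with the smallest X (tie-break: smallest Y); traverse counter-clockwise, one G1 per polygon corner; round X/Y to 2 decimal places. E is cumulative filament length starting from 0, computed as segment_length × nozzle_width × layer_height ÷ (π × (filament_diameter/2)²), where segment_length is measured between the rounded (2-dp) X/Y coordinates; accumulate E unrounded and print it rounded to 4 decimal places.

At z = 8.8 mm: the cylinder: section is a regular 8-gon, circumradius r=10.5; the r=5 sphere at (4, 10) contributes a regular 8-gon of circumradius √(5²−2.3²) = 4.440; Taking the union: the regions partially overlap (shared area 19.08 mm²), so overlapping operands fuse into one piece — 1 connected region; (whole slice rotated 25° about Z — lengths, areas and connectivity unchanged). The outline is a single polygon with 13 vertices. Extrusion per mm of travel: 0.8 × 0.1 / (π × 0.875²) = 0.033260. Accumulating E over each segment gives final E = 2.3939.

G0 X-9.87 Y3.59 Z8.80
G1 X-9.52 Y-4.44 E0.2673
G1 X-3.59 Y-9.87 E0.5348
G1 X4.44 Y-9.52 E0.8021
G1 X9.87 Y-3.59 E1.0695
G1 X9.52 Y4.44 E1.3369
G1 X3.59 Y9.87 E1.6043
G1 X3.54 Y9.86 E1.6060
G1 X3.42 Y12.63 E1.6982
G1 X0.92 Y14.93 E1.8112
G1 X-2.48 Y14.78 E1.9244
G1 X-4.77 Y12.27 E2.0374
G1 X-4.64 Y9.29 E2.1366
G1 X-9.87 Y3.59 E2.3939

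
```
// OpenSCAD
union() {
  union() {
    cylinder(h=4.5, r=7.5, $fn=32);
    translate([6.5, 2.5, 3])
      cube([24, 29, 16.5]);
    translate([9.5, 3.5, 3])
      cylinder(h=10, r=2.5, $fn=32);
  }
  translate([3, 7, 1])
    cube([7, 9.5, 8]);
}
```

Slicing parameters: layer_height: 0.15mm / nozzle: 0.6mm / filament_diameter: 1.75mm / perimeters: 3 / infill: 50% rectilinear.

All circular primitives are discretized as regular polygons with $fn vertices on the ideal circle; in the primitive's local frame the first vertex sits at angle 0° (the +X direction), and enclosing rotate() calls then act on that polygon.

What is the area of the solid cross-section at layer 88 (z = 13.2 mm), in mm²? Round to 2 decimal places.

696.00 mm²

At z = 13.2 mm: the cylinder is absent (z outside [0, 4.5]); the cube at (6.5, 2.5) is present — its section is the full 24×29 rectangle (area 696.00 mm²); the cylinder at (9.5, 3.5) is absent (z outside [3, 13]); Combining (union): only the 24×29 cube at (6.5, 2.5) is present, so the union is just that shape — area = 696.00 mm²; the cube at (3, 7) is not intersected at this z (z outside [1, 9]); Combining (union): only the result so far is present, so the union is just that shape — area = 696.00 mm². Overall, the cross-section is a single solid region. Net area = 696.00 mm².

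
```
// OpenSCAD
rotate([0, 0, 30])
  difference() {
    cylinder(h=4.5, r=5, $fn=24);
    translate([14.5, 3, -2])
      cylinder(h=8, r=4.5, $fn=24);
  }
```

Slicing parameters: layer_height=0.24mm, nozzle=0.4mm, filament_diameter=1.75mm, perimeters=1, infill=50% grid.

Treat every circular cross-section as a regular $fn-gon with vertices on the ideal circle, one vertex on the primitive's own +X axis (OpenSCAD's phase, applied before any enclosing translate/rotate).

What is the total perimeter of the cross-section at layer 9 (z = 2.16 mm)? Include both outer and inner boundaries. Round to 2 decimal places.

31.33 mm

At z = 2.16 mm: the cylinder: section is a regular 24-gon, circumradius r=5 (perimeter = 2·24·5.000·sin(180°/24) = 31.33 mm); the r=4.5 cylinder at (14.5, 3) gives a regular 24-gon of circumradius 4.5 (constant along its height) (perimeter = 2·24·4.500·sin(180°/24) = 28.19 mm); Taking the first minus the rest: starting from the r=5 cylinder, the r=4.5 cylinder at (14.5, 3) misses the remaining region (no effect) — boundary = 31.33 mm; (rotated 30° about Z; rotation is an isometry so areas/perimeters/island counts are preserved). Overall, the cross-section is a single solid region. Total boundary length (outer) = 31.33 mm.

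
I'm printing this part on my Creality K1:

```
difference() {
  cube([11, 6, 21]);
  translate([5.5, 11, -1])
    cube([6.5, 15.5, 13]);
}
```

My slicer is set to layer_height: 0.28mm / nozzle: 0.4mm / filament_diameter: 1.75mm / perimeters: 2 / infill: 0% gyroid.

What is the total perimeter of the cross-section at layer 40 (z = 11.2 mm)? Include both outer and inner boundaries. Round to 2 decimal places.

34.00 mm

At z = 11.2 mm: the cube (footprint 11×6) is included at this height (perimeter 34.00 mm); the cube at (5.5, 11) (footprint 6.5×15.5) is included at this height (perimeter 44.00 mm); After the difference (first − rest): starting from the 11×6 cube, the 6.5×15.5 cube at (5.5, 11) misses the remaining region (no effect) — boundary = 34.00 mm. Overall, the cross-section is a single solid region. Total boundary length (outer) = 34.00 mm.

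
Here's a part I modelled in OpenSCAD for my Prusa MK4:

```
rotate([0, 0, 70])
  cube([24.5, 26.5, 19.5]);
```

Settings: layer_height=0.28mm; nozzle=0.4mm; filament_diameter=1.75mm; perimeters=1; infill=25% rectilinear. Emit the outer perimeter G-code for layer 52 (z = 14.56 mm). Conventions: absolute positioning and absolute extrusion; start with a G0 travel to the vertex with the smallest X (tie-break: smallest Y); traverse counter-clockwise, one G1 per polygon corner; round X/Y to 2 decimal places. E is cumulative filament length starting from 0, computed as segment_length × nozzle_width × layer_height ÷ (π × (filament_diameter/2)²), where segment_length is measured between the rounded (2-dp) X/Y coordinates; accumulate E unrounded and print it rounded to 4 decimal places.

G0 X-24.90 Y9.06 Z14.56
G1 X0.00 Y0.00 E1.2338
G1 X8.38 Y23.02 E2.3745
G1 X-16.52 Y32.09 E3.6085
G1 X-24.90 Y9.06 E4.7497

At z = 14.56 mm: the cube (footprint 24.5×26.5) is included at this height; (rotated 70° about Z; rotation is an isometry so areas/perimeters/island counts are preserved). The outline is a single polygon with 4 vertices. Extrusion per mm of travel: 0.4 × 0.28 / (π × 0.875²) = 0.046564. Accumulating E over each segment gives final E = 4.7497.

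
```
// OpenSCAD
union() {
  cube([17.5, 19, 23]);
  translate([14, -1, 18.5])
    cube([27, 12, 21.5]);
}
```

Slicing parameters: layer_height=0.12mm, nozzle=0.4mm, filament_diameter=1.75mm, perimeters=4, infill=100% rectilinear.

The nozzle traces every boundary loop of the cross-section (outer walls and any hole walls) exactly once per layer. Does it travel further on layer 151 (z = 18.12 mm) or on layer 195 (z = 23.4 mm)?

layer 195 (z = 23.4 mm)

Layer 151 (z = 18.12): the cube is present — its section is the full 17.5×19 rectangle (perimeter 73.00 mm); the cube at (14, -1) is not intersected at this z (z outside [18.5, 40]); Combining (union): only the 17.5×19 cube is present, so the union is just that shape — boundary = 73.00 mm. So its perimeter = 73.00 mm. Layer 195 (z = 23.4): the cube is absent (z outside [0, 23]); the 27×12 cube at (14, -1) contributes its full rectangle (perimeter 78.00 mm); Merging all regions: only the 27×12 cube at (14, -1) is present, so the union is just that shape — boundary = 78.00 mm. So its perimeter = 78.00 mm. Layer 195 is larger (78.00 vs 73.00 mm).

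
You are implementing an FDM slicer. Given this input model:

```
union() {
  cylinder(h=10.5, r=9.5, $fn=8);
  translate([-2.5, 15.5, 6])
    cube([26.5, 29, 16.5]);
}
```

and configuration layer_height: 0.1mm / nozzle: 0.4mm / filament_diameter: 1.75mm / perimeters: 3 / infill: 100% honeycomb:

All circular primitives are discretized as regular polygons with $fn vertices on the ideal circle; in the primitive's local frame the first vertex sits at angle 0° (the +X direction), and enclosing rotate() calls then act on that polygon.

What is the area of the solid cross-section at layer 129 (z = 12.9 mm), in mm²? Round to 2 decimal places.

768.50 mm²

At z = 12.9 mm: the cylinder is absent (z outside [0, 10.5]); the 26.5×29 cube at (-2.5, 15.5) contributes its full rectangle (area 768.50 mm²); Combining (union): only the 26.5×29 cube at (-2.5, 15.5) is present, so the union is just that shape — area = 768.50 mm². Overall, the cross-section is a single solid region. Net area = 768.50 mm².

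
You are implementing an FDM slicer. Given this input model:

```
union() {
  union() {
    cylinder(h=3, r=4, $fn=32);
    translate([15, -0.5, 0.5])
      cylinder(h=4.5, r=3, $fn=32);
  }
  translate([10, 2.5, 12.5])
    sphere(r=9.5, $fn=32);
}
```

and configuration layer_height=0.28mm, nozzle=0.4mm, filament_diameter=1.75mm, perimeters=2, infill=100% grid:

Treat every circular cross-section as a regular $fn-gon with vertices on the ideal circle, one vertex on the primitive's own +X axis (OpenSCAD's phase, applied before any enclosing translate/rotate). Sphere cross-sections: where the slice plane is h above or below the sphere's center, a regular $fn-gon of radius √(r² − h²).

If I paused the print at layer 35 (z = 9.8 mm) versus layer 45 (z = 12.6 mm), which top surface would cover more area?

Layer 35 (z = 9.8): the cylinder does not reach this height (z outside [0, 3]); the cylinder at (15, -0.5) is not intersected at this z (z outside [0.5, 5]); Combining (union): nothing is present at this height; the sphere at (10, 2.5): section is a regular 32-gon, circumradius = √(r²−h²) = √(9.5²−2.7²) = 9.108 (area = (32/2)·9.108²·sin(360°/32) = 258.96 mm²); Combining (union): only the r=9.5 sphere at (10, 2.5) is present, so the union is just that shape — area = 258.96 mm². So its area = 258.96 mm². Layer 45 (z = 12.6): the cylinder is not intersected at this z (z outside [0, 3]); the cylinder at (15, -0.5) does not reach this height (z outside [0.5, 5]); Taking the union: nothing is present at this height; the r=9.5 sphere at (10, 2.5) slices to a regular 32-gon of circumradius 9.499 (√(r²−h²) with h=0.1 from center) (area = (32/2)·9.499²·sin(360°/32) = 281.68 mm²); Taking the union: only the r=9.5 sphere at (10, 2.5) is present, so the union is just that shape — area = 281.68 mm². So its area = 281.68 mm². Layer 45 is larger (281.68 vs 258.96 mm²).

layer 45 (z = 12.6 mm)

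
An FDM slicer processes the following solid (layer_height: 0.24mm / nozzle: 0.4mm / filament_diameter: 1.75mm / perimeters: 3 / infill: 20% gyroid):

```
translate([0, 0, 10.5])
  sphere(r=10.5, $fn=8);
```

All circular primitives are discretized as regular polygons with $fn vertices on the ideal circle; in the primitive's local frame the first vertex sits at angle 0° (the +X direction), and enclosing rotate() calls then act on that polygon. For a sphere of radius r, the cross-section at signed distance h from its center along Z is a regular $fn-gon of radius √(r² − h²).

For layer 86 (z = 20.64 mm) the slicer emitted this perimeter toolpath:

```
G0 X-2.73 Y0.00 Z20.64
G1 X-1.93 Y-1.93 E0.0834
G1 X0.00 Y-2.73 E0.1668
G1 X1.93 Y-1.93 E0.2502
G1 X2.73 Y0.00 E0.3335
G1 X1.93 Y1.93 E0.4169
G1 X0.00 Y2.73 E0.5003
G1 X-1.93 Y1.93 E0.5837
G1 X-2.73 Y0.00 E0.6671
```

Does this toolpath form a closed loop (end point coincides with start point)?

Start point (G0): (-2.73, 0.00). End point (last G1): the path returns to the start — closed.

yes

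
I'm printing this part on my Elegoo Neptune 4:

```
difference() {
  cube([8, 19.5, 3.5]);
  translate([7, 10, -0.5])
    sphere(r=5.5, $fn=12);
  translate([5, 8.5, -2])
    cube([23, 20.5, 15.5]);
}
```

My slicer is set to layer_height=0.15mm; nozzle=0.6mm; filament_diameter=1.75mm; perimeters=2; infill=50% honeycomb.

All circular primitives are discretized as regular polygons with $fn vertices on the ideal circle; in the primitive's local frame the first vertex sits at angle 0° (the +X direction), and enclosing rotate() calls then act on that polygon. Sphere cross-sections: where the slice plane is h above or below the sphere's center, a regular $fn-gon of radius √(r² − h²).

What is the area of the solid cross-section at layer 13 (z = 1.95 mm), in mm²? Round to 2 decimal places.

At z = 1.95 mm: the cube is present — its section is the full 8×19.5 rectangle (area 156.00 mm²); the sphere at (7, 10): section is a regular 12-gon, circumradius = √(r²−h²) = √(5.5²−2.45²) = 4.924 (area = (12/2)·4.924²·sin(360°/12) = 72.74 mm²); the cube at (5, 8.5) is present — its section is the full 23×20.5 rectangle (area 471.50 mm²); After the difference (first − rest): starting from the 8×19.5 cube (156.00 mm²), the r=5.5 sphere at (7, 10) partially overlaps it — only the 45.95 mm² overlap (of its 72.74 mm²) is removed, clipping the outline; the 23×20.5 cube at (5, 8.5) partially overlaps it — only the 14.40 mm² overlap (of its 471.50 mm²) is removed, clipping the outline — area = 95.65 mm². Overall, the cross-section is a single solid region. Net area = 95.65 mm².

95.65 mm²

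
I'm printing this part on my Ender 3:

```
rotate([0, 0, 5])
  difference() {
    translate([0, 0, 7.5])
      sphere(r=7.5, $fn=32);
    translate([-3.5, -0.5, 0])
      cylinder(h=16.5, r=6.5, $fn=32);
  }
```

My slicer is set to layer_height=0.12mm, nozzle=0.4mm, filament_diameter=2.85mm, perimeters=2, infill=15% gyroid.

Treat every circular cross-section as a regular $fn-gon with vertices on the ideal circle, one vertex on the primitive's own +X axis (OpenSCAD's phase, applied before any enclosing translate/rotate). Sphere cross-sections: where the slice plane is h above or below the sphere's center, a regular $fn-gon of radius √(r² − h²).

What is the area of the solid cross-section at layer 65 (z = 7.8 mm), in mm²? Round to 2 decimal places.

At z = 7.8 mm: the r=7.5 sphere slices to a regular 32-gon of circumradius 7.494 (√(r²−h²) with h=0.3 from center) (area = (32/2)·7.494²·sin(360°/32) = 175.30 mm²); the r=6.5 cylinder at (-3.5, -0.5) contributes a regular 32-gon of circumradius 6.5 (area = (32/2)·6.500²·sin(360°/32) = 131.88 mm²); After the difference (first − rest): starting from the r=7.5 sphere (175.30 mm²), the r=6.5 cylinder at (-3.5, -0.5) partially overlaps it — only the 102.79 mm² overlap (of its 131.88 mm²) is removed, clipping the outline — area = 72.51 mm²; (whole slice rotated 5° about Z — lengths, areas and connectivity unchanged). Overall, the cross-section is a single solid region. Net area = 72.51 mm².

72.51 mm²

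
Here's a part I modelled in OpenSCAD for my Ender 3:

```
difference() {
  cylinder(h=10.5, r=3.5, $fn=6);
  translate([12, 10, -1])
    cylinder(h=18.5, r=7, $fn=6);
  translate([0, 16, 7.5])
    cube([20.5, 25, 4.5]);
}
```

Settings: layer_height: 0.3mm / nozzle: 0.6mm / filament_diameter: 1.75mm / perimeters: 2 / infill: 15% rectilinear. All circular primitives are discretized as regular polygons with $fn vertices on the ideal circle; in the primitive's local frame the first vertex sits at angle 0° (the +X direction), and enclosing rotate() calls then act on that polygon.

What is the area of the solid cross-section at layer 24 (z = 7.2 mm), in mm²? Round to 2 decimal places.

At z = 7.2 mm: the cylinder: section is a regular 6-gon, circumradius r=3.5 (area = (6/2)·3.500²·sin(360°/6) = 31.83 mm²); the r=7 cylinder at (12, 10) contributes a regular 6-gon of circumradius 7 (area = (6/2)·7.000²·sin(360°/6) = 127.31 mm²); the cube at (0, 16) is not intersected at this z (z outside [7.5, 12]); After the difference (first − rest): starting from the r=3.5 cylinder (31.83 mm²), the r=7 cylinder at (12, 10) misses the remaining region (no effect) — area = 31.83 mm². Overall, the cross-section is a single solid region. Net area = 31.83 mm².

31.83 mm²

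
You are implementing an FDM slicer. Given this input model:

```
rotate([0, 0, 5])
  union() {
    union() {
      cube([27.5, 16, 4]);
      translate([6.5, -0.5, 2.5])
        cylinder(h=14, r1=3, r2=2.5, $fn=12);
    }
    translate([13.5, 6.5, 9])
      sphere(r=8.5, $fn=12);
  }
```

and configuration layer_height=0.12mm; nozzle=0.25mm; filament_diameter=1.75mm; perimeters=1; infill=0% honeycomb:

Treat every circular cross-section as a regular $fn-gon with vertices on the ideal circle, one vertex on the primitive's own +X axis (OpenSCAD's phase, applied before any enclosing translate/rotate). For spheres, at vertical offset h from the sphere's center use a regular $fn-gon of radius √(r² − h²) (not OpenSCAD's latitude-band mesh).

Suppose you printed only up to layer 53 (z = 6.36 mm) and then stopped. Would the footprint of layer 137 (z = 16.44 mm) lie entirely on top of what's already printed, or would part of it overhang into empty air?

Compare the two slices. At z = 6.36: the cube does not reach this height (z outside [0, 4]); the cone at (6.5, -0.5) (r1=3→r2=2.5) has section circumradius 2.862 here — a regular 12-gon (area = (12/2)·2.862²·sin(360°/12) = 24.58 mm²); Merging all regions: only the cone at (6.5, -0.5) is present, so the union is just that shape — area = 24.58 mm²; the sphere at (13.5, 6.5): section is a regular 12-gon, circumradius = √(r²−h²) = √(8.5²−2.64²) = 8.080 (area = (12/2)·8.080²·sin(360°/12) = 195.84 mm²); Merging all regions: the regions partially overlap — summed areas 220.42 mm² minus the doubly-counted overlap 1.77 mm² gives 218.65 mm² — area = 218.65 mm²; (rotated 5° about Z; rotation is an isometry so areas/perimeters/island counts are preserved). At z = 16.44: the cube is not intersected at this z (z outside [0, 4]); the cone at (6.5, -0.5) contributes a regular 12-gon of circumradius 2.502 (interpolated between r1=3 and r2=2.5 at t=0.996) (area = (12/2)·2.502²·sin(360°/12) = 18.78 mm²); Taking the union: only the cone at (6.5, -0.5) is present, so the union is just that shape — area = 18.78 mm²; the sphere at (13.5, 6.5): section is a regular 12-gon, circumradius = √(r²−h²) = √(8.5²−7.44²) = 4.111 (area = (12/2)·4.111²·sin(360°/12) = 50.69 mm²); Merging all regions: the 2 present regions are separate (no shared area or edge), so areas and boundary lengths simply add and each stays a separate island — area = 69.47 mm²; (whole slice rotated 5° about Z — lengths, areas and connectivity unchanged). Checking containment: the cross-section at z = 16.44 is a subset of the cross-section at z = 6.36.

entirely on top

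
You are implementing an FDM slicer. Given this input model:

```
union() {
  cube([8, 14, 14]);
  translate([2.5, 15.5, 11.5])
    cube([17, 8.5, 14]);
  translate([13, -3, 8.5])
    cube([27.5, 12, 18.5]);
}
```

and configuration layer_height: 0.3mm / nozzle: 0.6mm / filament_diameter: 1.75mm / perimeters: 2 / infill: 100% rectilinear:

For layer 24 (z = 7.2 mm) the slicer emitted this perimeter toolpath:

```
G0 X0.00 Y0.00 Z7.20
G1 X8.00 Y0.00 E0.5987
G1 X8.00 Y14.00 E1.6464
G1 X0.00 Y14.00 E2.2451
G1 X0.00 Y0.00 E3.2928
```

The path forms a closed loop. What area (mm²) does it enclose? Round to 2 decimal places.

Apply the shoelace formula to the sequence of (X, Y) vertices; enclosed area = 112.00 mm².

112.00 mm²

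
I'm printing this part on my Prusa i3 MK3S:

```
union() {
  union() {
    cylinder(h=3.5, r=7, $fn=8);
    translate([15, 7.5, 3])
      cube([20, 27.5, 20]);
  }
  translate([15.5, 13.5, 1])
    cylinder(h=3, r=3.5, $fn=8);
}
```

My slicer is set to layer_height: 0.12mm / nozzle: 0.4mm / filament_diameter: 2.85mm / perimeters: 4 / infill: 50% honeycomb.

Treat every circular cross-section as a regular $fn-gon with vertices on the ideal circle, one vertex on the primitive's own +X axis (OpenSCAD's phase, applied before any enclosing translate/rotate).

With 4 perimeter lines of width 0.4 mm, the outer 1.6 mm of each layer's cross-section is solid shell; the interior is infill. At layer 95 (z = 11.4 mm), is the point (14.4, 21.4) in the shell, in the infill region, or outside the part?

outside

At z = 11.4 mm: the cylinder is absent (z outside [0, 3.5]); the cube at (15, 7.5) is present — its section is the full 20×27.5 rectangle; Taking the union: only the 20×27.5 cube at (15, 7.5) is present, so the union is just that shape — 1 connected region; the cylinder at (15.5, 13.5) is not intersected at this z (z outside [1, 4]); Combining (union): only that combined region is present, so the union is just that shape — 1 connected region. Overall, the cross-section is a single solid region. The nearest boundary edge runs (15.00, 35.00)→(15.00, 7.50); distance from the point to it = 0.60 mm. The point is not inside any of the regions above, so it lies outside the cross-section (0.60 mm from the nearest boundary).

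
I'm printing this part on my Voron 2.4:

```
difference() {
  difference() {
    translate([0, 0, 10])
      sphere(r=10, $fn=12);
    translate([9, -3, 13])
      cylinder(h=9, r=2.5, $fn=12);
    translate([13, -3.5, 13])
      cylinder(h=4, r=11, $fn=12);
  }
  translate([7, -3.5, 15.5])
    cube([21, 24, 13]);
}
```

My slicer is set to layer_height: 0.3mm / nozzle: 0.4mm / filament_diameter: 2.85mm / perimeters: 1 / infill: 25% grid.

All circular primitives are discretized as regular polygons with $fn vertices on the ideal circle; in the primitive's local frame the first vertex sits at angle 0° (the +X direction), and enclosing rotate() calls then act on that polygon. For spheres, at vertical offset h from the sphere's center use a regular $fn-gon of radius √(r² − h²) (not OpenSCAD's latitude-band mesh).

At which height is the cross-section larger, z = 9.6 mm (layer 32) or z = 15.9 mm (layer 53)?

layer 32 (z = 9.6 mm)

Layer 32 (z = 9.6): the sphere: section is a regular 12-gon, circumradius = √(r²−h²) = √(10²−0.4²) = 9.992 (area = (12/2)·9.992²·sin(360°/12) = 299.52 mm²); the cylinder at (9, -3) does not reach this height (z outside [13, 22]); the cylinder at (13, -3.5) is not intersected at this z (z outside [13, 17]); Subtracting the remaining from the first: none of the subtracted shapes is present at this height, so the r=10 sphere is unchanged — area = 299.52 mm²; the cube at (7, -3.5) is absent (z outside [15.5, 28.5]); Subtracting the remaining from the first: none of the subtracted shapes is present at this height, so the result so far is unchanged — area = 299.52 mm². So its area = 299.52 mm². Layer 53 (z = 15.9): the r=10 sphere contributes a regular 12-gon of circumradius √(10²−5.9²) = 8.074 (area = (12/2)·8.074²·sin(360°/12) = 195.57 mm²); the r=2.5 cylinder at (9, -3) gives a regular 12-gon of circumradius 2.5 (constant along its height) (area = (12/2)·2.500²·sin(360°/12) = 18.75 mm²); the r=11 cylinder at (13, -3.5) contributes a regular 12-gon of circumradius 11 (area = (12/2)·11.000²·sin(360°/12) = 363.00 mm²); After the difference (first − rest): starting from the r=10 sphere (195.57 mm²), the r=2.5 cylinder at (9, -3) partially overlaps it — only the 1.89 mm² overlap (of its 18.75 mm²) is removed, clipping the outline; the r=11 cylinder at (13, -3.5) partially overlaps it — only the 43.11 mm² overlap (of its 363.00 mm²) is removed, clipping the outline — area = 150.57 mm²; the cube at (7, -3.5) is present — its section is the full 21×24 rectangle (area 504.00 mm²); Subtracting the remaining from the first: starting from the result so far (150.57 mm²), the 21×24 cube at (7, -3.5) misses the remaining region (no effect) — area = 150.57 mm². So its area = 150.57 mm². Layer 32 is larger (299.52 vs 150.57 mm²).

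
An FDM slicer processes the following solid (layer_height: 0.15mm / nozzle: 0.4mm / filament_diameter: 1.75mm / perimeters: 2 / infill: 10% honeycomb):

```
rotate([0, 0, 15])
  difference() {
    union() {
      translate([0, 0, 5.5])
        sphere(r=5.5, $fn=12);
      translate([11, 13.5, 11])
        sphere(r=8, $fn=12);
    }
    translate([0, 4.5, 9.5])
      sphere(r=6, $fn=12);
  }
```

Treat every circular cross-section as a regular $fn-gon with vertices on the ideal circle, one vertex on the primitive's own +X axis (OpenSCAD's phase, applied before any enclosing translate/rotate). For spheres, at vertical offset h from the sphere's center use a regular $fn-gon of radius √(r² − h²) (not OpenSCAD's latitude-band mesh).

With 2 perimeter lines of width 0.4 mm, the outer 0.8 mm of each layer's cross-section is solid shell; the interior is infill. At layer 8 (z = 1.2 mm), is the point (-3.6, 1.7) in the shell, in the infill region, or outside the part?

At z = 1.2 mm: the sphere: section is a regular 12-gon, circumradius = √(r²−h²) = √(5.5²−4.3²) = 3.429; the sphere at (11, 13.5) is absent (|z−center|=9.800 > r=8); Taking the union: only the r=5.5 sphere is present, so the union is just that shape — 1 connected region; the sphere at (0, 4.5) does not reach this height (|z−center|=8.300 > r=6); After the difference (first − rest): none of the subtracted shapes is present at this height, so that combined region is unchanged — 1 connected region; (whole slice rotated 15° about Z — lengths, areas and connectivity unchanged). Overall, the cross-section is a single solid region. Undo the 15° rotation: the query point maps to (-3.037, 2.574) in the un-rotated model frame. The nearest boundary edge runs (-1.71, 2.97)→(-2.97, 1.71); distance from the point to it = 0.66 mm. The point is not inside any of the regions above, so it lies outside the cross-section (0.66 mm from the nearest boundary).

outside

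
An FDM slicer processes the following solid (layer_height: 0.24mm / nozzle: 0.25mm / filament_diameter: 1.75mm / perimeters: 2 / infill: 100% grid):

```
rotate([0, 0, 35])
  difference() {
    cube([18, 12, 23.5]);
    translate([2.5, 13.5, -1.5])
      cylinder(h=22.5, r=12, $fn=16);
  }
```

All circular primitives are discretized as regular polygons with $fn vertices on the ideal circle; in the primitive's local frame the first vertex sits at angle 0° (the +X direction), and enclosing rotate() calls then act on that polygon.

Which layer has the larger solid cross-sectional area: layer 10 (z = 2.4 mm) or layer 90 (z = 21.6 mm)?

Layer 10 (z = 2.4): the cube (footprint 18×12) is included at this height (area 216.00 mm²); the r=12 cylinder at (2.5, 13.5) gives a regular 16-gon of circumradius 12 (constant along its height) (area = (16/2)·12.000²·sin(360°/16) = 440.85 mm²); Subtracting the remaining from the first: starting from the 18×12 cube (216.00 mm²), the r=12 cylinder at (2.5, 13.5) partially overlaps it — only the 118.07 mm² overlap (of its 440.85 mm²) is removed, clipping the outline — area = 97.93 mm²; (rotated 35° about Z; rotation is an isometry so areas/perimeters/island counts are preserved). So its area = 97.93 mm². Layer 90 (z = 21.6): the 18×12 cube contributes its full rectangle (area 216.00 mm²); the cylinder at (2.5, 13.5) does not reach this height (z outside [-1.5, 21]); After the difference (first − rest): none of the subtracted shapes is present at this height, so the 18×12 cube is unchanged — area = 216.00 mm²; (rotated 35° about Z; rotation is an isometry so areas/perimeters/island counts are preserved). So its area = 216.00 mm². Layer 90 is larger (216.00 vs 97.93 mm²).

layer 90 (z = 21.6 mm)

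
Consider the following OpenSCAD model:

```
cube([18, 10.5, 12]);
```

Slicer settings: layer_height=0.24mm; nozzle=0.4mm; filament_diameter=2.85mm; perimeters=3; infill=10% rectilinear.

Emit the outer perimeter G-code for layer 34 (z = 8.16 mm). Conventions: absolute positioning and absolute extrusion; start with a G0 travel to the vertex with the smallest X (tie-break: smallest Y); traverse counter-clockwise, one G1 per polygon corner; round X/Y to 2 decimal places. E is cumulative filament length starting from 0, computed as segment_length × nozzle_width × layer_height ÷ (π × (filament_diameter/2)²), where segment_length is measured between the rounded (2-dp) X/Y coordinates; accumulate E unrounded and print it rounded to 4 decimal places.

G0 X0.00 Y0.00 Z8.16
G1 X18.00 Y0.00 E0.2709
G1 X18.00 Y10.50 E0.4289
G1 X0.00 Y10.50 E0.6998
G1 X0.00 Y0.00 E0.8578

At z = 8.16 mm: the cube (footprint 18×10.5) is included at this height. The outline is a single polygon with 4 vertices. Extrusion per mm of travel: 0.4 × 0.24 / (π × 1.425²) = 0.015048. Accumulating E over each segment gives final E = 0.8578.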